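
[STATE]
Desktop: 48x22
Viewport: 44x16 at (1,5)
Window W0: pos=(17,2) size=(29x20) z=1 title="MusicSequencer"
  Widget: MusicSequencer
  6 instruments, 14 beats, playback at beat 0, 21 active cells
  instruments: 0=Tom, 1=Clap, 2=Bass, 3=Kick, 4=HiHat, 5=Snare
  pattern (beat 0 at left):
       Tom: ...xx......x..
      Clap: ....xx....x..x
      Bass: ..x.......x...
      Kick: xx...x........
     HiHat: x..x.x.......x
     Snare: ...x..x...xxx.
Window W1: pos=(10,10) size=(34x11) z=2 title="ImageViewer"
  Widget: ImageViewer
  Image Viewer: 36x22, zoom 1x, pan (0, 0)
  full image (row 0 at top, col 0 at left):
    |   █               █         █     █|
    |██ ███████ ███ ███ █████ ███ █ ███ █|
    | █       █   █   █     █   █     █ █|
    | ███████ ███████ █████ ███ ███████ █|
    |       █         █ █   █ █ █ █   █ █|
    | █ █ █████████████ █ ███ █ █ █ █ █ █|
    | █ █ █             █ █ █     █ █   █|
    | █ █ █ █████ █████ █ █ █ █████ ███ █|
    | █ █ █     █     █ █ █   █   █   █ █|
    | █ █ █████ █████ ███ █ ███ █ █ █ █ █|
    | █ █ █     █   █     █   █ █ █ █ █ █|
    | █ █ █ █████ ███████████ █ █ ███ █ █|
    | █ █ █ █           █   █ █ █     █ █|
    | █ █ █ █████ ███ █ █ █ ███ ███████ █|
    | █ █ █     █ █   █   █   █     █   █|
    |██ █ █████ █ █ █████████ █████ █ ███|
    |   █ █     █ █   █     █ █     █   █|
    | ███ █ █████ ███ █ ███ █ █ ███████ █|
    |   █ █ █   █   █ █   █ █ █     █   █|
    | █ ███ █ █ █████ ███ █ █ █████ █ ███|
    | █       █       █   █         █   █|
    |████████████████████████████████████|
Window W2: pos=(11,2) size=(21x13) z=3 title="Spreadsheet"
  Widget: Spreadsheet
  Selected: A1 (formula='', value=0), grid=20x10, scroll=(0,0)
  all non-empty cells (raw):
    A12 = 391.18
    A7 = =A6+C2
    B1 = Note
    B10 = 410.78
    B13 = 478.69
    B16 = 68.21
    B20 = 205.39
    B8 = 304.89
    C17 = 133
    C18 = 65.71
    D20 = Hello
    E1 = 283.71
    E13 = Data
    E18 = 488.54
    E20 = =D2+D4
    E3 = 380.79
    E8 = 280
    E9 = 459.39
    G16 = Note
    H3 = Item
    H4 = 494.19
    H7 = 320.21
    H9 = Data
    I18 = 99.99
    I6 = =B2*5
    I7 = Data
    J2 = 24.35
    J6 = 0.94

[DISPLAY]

          ┃A1:                ┃890123       
          ┃       A       B   ┃···█··       
          ┃-------------------┃··█··█       
          ┃  1      [0]Note   ┃··█···       
          ┃  2        0       ┃······       
         ┏┃  3        0       ┃━━━━━━━━━━━┓ 
         ┃┃  4        0       ┃           ┃ 
         ┠┃  5        0       ┃───────────┨ 
         ┃┃  6        0       ┃        █  ┃ 
         ┃┗━━━━━━━━━━━━━━━━━━━┛███ ███ █ █┃ 
         ┃ █       █   █   █     █   █    ┃ 
         ┃ ███████ ███████ █████ ███ █████┃ 
         ┃       █         █ █   █ █ █ █  ┃ 
         ┃ █ █ █████████████ █ ███ █ █ █ █┃ 
         ┃ █ █ █             █ █ █     █ █┃ 
         ┗━━━━━━━━━━━━━━━━━━━━━━━━━━━━━━━━┛ 


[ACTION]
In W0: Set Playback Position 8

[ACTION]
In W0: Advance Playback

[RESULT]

          ┃A1:                ┃8▼0123       
          ┃       A       B   ┃···█··       
          ┃-------------------┃··█··█       
          ┃  1      [0]Note   ┃··█···       
          ┃  2        0       ┃······       
         ┏┃  3        0       ┃━━━━━━━━━━━┓ 
         ┃┃  4        0       ┃           ┃ 
         ┠┃  5        0       ┃───────────┨ 
         ┃┃  6        0       ┃        █  ┃ 
         ┃┗━━━━━━━━━━━━━━━━━━━┛███ ███ █ █┃ 
         ┃ █       █   █   █     █   █    ┃ 
         ┃ ███████ ███████ █████ ███ █████┃ 
         ┃       █         █ █   █ █ █ █  ┃ 
         ┃ █ █ █████████████ █ ███ █ █ █ █┃ 
         ┃ █ █ █             █ █ █     █ █┃ 
         ┗━━━━━━━━━━━━━━━━━━━━━━━━━━━━━━━━┛ 


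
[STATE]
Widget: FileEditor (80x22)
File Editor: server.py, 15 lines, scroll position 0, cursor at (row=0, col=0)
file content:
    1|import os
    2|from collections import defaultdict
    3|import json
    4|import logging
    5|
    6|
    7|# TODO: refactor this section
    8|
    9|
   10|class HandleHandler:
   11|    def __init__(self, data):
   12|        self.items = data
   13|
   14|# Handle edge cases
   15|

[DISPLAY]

█mport os                                                                      ▲
from collections import defaultdict                                            █
import json                                                                    ░
import logging                                                                 ░
                                                                               ░
                                                                               ░
# TODO: refactor this section                                                  ░
                                                                               ░
                                                                               ░
class HandleHandler:                                                           ░
    def __init__(self, data):                                                  ░
        self.items = data                                                      ░
                                                                               ░
# Handle edge cases                                                            ░
                                                                               ░
                                                                               ░
                                                                               ░
                                                                               ░
                                                                               ░
                                                                               ░
                                                                               ░
                                                                               ▼


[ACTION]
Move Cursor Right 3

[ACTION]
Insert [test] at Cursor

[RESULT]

imptest█rt os                                                                  ▲
from collections import defaultdict                                            █
import json                                                                    ░
import logging                                                                 ░
                                                                               ░
                                                                               ░
# TODO: refactor this section                                                  ░
                                                                               ░
                                                                               ░
class HandleHandler:                                                           ░
    def __init__(self, data):                                                  ░
        self.items = data                                                      ░
                                                                               ░
# Handle edge cases                                                            ░
                                                                               ░
                                                                               ░
                                                                               ░
                                                                               ░
                                                                               ░
                                                                               ░
                                                                               ░
                                                                               ▼


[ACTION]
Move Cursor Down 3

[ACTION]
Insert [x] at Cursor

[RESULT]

imptestort os                                                                  ▲
from collections import defaultdict                                            █
import json                                                                    ░
import x█ogging                                                                ░
                                                                               ░
                                                                               ░
# TODO: refactor this section                                                  ░
                                                                               ░
                                                                               ░
class HandleHandler:                                                           ░
    def __init__(self, data):                                                  ░
        self.items = data                                                      ░
                                                                               ░
# Handle edge cases                                                            ░
                                                                               ░
                                                                               ░
                                                                               ░
                                                                               ░
                                                                               ░
                                                                               ░
                                                                               ░
                                                                               ▼


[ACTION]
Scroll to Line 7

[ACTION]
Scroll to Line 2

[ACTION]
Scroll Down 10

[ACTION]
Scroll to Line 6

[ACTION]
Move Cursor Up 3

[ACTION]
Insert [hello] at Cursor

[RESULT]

imptestohello█t os                                                             ▲
from collections import defaultdict                                            █
import json                                                                    ░
import xlogging                                                                ░
                                                                               ░
                                                                               ░
# TODO: refactor this section                                                  ░
                                                                               ░
                                                                               ░
class HandleHandler:                                                           ░
    def __init__(self, data):                                                  ░
        self.items = data                                                      ░
                                                                               ░
# Handle edge cases                                                            ░
                                                                               ░
                                                                               ░
                                                                               ░
                                                                               ░
                                                                               ░
                                                                               ░
                                                                               ░
                                                                               ▼


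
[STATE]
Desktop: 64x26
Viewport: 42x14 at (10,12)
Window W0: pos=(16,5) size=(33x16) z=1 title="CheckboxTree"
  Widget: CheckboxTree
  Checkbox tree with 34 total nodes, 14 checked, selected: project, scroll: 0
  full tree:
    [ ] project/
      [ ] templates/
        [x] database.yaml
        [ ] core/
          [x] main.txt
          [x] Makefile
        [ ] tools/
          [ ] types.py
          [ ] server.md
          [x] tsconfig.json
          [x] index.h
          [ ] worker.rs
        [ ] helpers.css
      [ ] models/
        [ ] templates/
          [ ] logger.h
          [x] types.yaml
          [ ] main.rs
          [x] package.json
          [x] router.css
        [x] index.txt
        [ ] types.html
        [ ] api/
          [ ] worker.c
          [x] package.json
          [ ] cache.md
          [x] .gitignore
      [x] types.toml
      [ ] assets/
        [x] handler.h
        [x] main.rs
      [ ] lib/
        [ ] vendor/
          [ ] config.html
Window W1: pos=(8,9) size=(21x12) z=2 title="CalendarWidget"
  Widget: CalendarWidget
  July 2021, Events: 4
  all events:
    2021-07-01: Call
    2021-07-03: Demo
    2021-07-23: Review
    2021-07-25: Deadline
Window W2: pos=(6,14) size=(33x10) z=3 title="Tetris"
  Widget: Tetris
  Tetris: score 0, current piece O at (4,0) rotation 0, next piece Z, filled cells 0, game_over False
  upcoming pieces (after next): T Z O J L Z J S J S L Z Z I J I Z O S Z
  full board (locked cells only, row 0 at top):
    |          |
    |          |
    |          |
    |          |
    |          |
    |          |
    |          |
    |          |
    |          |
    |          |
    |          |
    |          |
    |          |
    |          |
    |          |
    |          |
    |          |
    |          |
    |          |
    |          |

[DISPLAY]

    July 2021     ┃ain.txt            ┃   
o Tu We Th Fr Sa S┃akefile            ┃   
━━━━━━━━━━━━━━━━━━━━━━━━━━━━┓         ┃   
tris                        ┃         ┃   
────────────────────────────┨         ┃   
       │Next:               ┃on       ┃   
       │▓▓                  ┃         ┃   
       │ ▓▓                 ┃         ┃   
       │                    ┃━━━━━━━━━┛   
       │                    ┃             
       │                    ┃             
━━━━━━━━━━━━━━━━━━━━━━━━━━━━┛             
                                          
                                          


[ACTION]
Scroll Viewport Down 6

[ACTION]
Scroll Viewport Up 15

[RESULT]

                                          
                                          
                                          
                                          
                                          
      ┏━━━━━━━━━━━━━━━━━━━━━━━━━━━━━━━┓   
      ┃ CheckboxTree                  ┃   
      ┠───────────────────────────────┨   
      ┃>[-] project/                  ┃   
━━━━━━━━━━━━━━━━━━┓ates/              ┃   
CalendarWidget    ┃abase.yaml         ┃   
──────────────────┨e/                 ┃   
    July 2021     ┃ain.txt            ┃   
o Tu We Th Fr Sa S┃akefile            ┃   


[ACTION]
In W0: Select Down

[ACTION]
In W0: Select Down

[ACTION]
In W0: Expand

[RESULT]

                                          
                                          
                                          
                                          
                                          
      ┏━━━━━━━━━━━━━━━━━━━━━━━━━━━━━━━┓   
      ┃ CheckboxTree                  ┃   
      ┠───────────────────────────────┨   
      ┃ [-] project/                  ┃   
━━━━━━━━━━━━━━━━━━┓ates/              ┃   
CalendarWidget    ┃abase.yaml         ┃   
──────────────────┨e/                 ┃   
    July 2021     ┃ain.txt            ┃   
o Tu We Th Fr Sa S┃akefile            ┃   


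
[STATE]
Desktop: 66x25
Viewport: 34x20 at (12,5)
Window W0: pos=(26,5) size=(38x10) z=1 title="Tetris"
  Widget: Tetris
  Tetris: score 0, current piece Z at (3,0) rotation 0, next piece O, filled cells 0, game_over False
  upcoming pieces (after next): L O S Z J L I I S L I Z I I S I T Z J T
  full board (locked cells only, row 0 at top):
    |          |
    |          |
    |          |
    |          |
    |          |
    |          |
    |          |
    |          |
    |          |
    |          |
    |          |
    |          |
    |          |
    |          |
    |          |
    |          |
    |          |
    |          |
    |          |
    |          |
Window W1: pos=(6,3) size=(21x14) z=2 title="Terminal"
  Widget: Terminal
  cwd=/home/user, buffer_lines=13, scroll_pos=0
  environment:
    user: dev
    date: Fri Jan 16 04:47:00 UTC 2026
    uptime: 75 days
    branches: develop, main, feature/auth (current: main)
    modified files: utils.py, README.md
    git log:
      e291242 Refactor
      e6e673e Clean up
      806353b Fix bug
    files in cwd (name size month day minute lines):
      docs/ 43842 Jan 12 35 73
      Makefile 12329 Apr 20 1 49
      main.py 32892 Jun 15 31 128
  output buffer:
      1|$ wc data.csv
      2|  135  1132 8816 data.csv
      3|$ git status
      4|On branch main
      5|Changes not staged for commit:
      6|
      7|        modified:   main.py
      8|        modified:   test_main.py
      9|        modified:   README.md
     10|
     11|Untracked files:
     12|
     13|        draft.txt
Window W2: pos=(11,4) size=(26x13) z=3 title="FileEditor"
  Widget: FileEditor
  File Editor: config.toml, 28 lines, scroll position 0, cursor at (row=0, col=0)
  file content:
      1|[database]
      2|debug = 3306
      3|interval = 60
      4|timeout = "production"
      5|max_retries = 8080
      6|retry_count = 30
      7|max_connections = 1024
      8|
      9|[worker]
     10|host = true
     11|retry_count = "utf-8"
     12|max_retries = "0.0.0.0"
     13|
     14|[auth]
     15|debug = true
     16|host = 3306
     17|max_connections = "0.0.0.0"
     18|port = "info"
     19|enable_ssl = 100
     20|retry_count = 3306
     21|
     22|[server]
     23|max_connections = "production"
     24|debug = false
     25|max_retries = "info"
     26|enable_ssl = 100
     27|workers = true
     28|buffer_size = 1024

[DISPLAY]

 FileEditor             ┃━━━━━━━━━
────────────────────────┨         
█database]             ▲┃─────────
debug = 3306           █┃│Next:   
interval = 60          ░┃│▓▓      
timeout = "production" ░┃│▓▓      
max_retries = 8080     ░┃│        
retry_count = 30       ░┃│        
max_connections = 1024 ░┃│        
                       ░┃━━━━━━━━━
[worker]               ▼┃         
━━━━━━━━━━━━━━━━━━━━━━━━┛         
                                  
                                  
                                  
                                  
                                  
                                  
                                  
                                  


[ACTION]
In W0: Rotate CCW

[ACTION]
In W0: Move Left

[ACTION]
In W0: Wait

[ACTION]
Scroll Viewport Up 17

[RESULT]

                                  
                                  
                                  
━━━━━━━━━━━━━━┓                   
━━━━━━━━━━━━━━━━━━━━━━━━┓         
 FileEditor             ┃━━━━━━━━━
────────────────────────┨         
█database]             ▲┃─────────
debug = 3306           █┃│Next:   
interval = 60          ░┃│▓▓      
timeout = "production" ░┃│▓▓      
max_retries = 8080     ░┃│        
retry_count = 30       ░┃│        
max_connections = 1024 ░┃│        
                       ░┃━━━━━━━━━
[worker]               ▼┃         
━━━━━━━━━━━━━━━━━━━━━━━━┛         
                                  
                                  
                                  


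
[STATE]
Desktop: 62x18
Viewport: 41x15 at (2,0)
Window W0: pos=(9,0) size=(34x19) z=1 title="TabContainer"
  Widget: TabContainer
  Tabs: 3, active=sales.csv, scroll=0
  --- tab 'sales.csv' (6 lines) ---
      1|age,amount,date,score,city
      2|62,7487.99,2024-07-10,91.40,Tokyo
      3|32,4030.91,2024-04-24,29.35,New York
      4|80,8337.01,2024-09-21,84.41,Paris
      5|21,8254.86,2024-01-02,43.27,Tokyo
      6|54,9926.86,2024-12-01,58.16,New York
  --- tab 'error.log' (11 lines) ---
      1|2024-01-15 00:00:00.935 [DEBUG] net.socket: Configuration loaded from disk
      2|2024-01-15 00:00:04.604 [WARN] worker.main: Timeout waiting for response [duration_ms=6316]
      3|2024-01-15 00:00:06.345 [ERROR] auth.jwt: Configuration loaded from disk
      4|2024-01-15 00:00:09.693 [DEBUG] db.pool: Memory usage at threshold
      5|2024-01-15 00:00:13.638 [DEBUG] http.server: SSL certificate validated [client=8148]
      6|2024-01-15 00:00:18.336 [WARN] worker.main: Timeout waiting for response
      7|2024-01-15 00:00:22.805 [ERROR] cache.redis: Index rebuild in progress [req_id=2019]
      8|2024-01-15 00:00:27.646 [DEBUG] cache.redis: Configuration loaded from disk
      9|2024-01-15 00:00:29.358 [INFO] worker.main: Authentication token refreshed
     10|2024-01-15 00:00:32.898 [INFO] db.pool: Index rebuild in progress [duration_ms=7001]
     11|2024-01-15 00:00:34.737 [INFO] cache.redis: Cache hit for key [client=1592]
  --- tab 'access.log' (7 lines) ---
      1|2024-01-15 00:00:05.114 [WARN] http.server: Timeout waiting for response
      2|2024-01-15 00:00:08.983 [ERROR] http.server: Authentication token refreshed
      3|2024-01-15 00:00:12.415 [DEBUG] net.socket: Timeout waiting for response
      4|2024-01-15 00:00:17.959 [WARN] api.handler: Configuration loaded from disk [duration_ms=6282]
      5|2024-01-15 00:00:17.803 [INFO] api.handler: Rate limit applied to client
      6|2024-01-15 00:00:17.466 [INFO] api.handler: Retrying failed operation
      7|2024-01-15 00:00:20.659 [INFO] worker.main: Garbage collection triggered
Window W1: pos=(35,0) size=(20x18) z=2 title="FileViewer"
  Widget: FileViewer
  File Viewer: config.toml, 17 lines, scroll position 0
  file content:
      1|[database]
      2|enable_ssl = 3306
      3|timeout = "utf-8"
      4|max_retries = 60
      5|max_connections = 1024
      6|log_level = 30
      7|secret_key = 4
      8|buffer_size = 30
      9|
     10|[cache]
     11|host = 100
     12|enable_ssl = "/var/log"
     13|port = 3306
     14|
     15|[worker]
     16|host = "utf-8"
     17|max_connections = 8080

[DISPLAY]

       ┏━━━━━━━━━━━━━━━━━━━━━━━━━┏━━━━━━━
       ┃ TabContainer            ┃ FileVi
       ┠─────────────────────────┠───────
       ┃[sales.csv]│ error.log │ ┃[databa
       ┃─────────────────────────┃enable_
       ┃age,amount,date,score,cit┃timeout
       ┃62,7487.99,2024-07-10,91.┃max_ret
       ┃32,4030.91,2024-04-24,29.┃max_con
       ┃80,8337.01,2024-09-21,84.┃log_lev
       ┃21,8254.86,2024-01-02,43.┃secret_
       ┃54,9926.86,2024-12-01,58.┃buffer_
       ┃                         ┃       
       ┃                         ┃[cache]
       ┃                         ┃host = 
       ┃                         ┃enable_


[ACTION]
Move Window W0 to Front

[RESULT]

       ┏━━━━━━━━━━━━━━━━━━━━━━━━━━━━━━━━┓
       ┃ TabContainer                   ┃
       ┠────────────────────────────────┨
       ┃[sales.csv]│ error.log │ access.┃
       ┃────────────────────────────────┃
       ┃age,amount,date,score,city      ┃
       ┃62,7487.99,2024-07-10,91.40,Toky┃
       ┃32,4030.91,2024-04-24,29.35,New ┃
       ┃80,8337.01,2024-09-21,84.41,Pari┃
       ┃21,8254.86,2024-01-02,43.27,Toky┃
       ┃54,9926.86,2024-12-01,58.16,New ┃
       ┃                                ┃
       ┃                                ┃
       ┃                                ┃
       ┃                                ┃


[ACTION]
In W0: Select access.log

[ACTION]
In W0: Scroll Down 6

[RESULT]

       ┏━━━━━━━━━━━━━━━━━━━━━━━━━━━━━━━━┓
       ┃ TabContainer                   ┃
       ┠────────────────────────────────┨
       ┃ sales.csv │ error.log │[access.┃
       ┃────────────────────────────────┃
       ┃2024-01-15 00:00:20.659 [INFO] w┃
       ┃                                ┃
       ┃                                ┃
       ┃                                ┃
       ┃                                ┃
       ┃                                ┃
       ┃                                ┃
       ┃                                ┃
       ┃                                ┃
       ┃                                ┃


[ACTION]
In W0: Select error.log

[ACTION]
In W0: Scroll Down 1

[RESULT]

       ┏━━━━━━━━━━━━━━━━━━━━━━━━━━━━━━━━┓
       ┃ TabContainer                   ┃
       ┠────────────────────────────────┨
       ┃ sales.csv │[error.log]│ access.┃
       ┃────────────────────────────────┃
       ┃2024-01-15 00:00:04.604 [WARN] w┃
       ┃2024-01-15 00:00:06.345 [ERROR] ┃
       ┃2024-01-15 00:00:09.693 [DEBUG] ┃
       ┃2024-01-15 00:00:13.638 [DEBUG] ┃
       ┃2024-01-15 00:00:18.336 [WARN] w┃
       ┃2024-01-15 00:00:22.805 [ERROR] ┃
       ┃2024-01-15 00:00:27.646 [DEBUG] ┃
       ┃2024-01-15 00:00:29.358 [INFO] w┃
       ┃2024-01-15 00:00:32.898 [INFO] d┃
       ┃2024-01-15 00:00:34.737 [INFO] c┃


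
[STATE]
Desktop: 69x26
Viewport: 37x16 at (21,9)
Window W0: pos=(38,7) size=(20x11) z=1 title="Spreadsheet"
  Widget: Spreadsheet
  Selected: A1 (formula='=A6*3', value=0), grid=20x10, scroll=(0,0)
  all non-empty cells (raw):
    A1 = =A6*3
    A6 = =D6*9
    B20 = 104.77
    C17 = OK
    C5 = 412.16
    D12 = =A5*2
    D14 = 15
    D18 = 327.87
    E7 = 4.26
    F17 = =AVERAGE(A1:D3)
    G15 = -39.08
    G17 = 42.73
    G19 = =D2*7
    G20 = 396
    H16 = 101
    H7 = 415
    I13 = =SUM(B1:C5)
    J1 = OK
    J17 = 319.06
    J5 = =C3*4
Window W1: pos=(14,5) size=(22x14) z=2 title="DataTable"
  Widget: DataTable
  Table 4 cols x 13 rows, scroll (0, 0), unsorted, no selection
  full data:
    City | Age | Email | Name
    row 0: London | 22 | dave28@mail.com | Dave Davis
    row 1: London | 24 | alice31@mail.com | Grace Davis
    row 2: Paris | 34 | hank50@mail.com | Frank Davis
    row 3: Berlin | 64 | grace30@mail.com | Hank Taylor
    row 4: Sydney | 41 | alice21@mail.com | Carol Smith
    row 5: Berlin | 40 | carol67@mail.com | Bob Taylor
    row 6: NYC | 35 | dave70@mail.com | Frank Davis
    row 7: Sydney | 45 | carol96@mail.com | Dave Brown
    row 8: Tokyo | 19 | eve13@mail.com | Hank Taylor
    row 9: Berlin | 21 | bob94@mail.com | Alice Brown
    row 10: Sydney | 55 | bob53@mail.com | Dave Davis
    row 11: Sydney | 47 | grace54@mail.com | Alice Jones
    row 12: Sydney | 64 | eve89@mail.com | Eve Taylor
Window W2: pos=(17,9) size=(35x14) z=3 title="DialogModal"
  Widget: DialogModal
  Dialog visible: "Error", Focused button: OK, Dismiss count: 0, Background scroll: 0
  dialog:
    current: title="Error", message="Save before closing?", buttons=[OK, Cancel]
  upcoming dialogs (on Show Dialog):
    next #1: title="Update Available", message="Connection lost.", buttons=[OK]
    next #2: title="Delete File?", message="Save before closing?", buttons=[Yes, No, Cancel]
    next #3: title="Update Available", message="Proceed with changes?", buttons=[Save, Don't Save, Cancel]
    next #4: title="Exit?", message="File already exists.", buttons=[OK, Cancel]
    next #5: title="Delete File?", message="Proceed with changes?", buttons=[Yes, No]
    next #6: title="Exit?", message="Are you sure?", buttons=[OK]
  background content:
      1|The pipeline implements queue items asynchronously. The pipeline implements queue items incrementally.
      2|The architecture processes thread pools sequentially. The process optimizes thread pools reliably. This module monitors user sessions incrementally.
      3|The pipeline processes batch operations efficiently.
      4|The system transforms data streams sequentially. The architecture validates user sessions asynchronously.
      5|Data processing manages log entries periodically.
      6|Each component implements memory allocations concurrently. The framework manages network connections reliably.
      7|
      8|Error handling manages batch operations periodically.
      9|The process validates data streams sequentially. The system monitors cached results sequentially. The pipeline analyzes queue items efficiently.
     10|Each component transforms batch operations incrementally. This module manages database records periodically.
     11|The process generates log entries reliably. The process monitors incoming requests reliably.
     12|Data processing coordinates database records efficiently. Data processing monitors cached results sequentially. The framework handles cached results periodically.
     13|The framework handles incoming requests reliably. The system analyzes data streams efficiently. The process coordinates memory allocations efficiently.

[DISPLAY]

━━━━━━━━━━━━━━━━━━━━━━━━━━━━━━┓─────┨
alogModal                     ┃     ┃
──────────────────────────────┨  B  ┃
 pipeline implements queue ite┃-----┃
 architecture processes thread┃     ┃
 ┌──────────────────────┐ oper┃     ┃
 │        Error         │tream┃     ┃
a│ Save before closing? │entri┃     ┃
h│    [OK]  Cancel      │mory ┃━━━━━┛
 └──────────────────────┘     ┃      
or handling manages batch oper┃      
 process validates data stream┃      
h component transforms batch o┃      
━━━━━━━━━━━━━━━━━━━━━━━━━━━━━━┛      
                                     
                                     


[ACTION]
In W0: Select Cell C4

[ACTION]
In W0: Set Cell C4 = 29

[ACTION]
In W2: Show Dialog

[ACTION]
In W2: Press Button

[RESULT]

━━━━━━━━━━━━━━━━━━━━━━━━━━━━━━┓─────┨
alogModal                     ┃     ┃
──────────────────────────────┨  B  ┃
 pipeline implements queue ite┃-----┃
 architecture processes thread┃     ┃
 pipeline processes batch oper┃     ┃
 system transforms data stream┃     ┃
a processing manages log entri┃     ┃
h component implements memory ┃━━━━━┛
                              ┃      
or handling manages batch oper┃      
 process validates data stream┃      
h component transforms batch o┃      
━━━━━━━━━━━━━━━━━━━━━━━━━━━━━━┛      
                                     
                                     


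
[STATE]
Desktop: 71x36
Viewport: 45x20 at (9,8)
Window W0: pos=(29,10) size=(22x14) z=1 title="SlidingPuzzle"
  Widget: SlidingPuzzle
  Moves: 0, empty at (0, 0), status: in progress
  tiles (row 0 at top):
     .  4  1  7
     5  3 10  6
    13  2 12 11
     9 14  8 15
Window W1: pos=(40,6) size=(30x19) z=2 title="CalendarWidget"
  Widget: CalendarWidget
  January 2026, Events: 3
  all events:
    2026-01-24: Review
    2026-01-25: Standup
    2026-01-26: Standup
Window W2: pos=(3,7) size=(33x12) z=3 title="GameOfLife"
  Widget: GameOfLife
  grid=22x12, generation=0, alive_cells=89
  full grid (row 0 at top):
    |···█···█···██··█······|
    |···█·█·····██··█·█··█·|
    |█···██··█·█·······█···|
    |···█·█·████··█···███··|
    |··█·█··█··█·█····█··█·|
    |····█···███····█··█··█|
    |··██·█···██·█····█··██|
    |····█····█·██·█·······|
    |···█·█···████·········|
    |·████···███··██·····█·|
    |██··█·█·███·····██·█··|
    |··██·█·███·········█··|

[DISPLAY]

OfLife                    ┃    ┠─────────────
──────────────────────────┨    ┃        Janua
0                         ┃━━━━┃Mo Tu We Th F
█··█·█·······█···         ┃ngPu┃          1  
█·████··█···███··         ┃────┃ 5  6  7  8  
··█··█·█····█··█·         ┃────┃12 13 14 15 1
···███····█··█··█         ┃  4 ┃19 20 21 22 2
█···██·█····█··██         ┃────┃26* 27 28 29 
····█·██·█·······         ┃  3 ┃             
█···████·········         ┃────┃             
━━━━━━━━━━━━━━━━━━━━━━━━━━┛  2 ┃             
                    ┃├────┼────┃             
                    ┃│  9 │ 14 ┃             
                    ┃└────┴────┃             
                    ┃Moves: 0  ┃             
                    ┗━━━━━━━━━━┃             
                               ┗━━━━━━━━━━━━━
                                             
                                             
                                             


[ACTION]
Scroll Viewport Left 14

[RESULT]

   ┃ GameOfLife                    ┃    ┠────
   ┠───────────────────────────────┨    ┃    
   ┃Gen: 0                         ┃━━━━┃Mo T
   ┃█···██··█·█·······█···         ┃ngPu┃    
   ┃···█·█·████··█···███··         ┃────┃ 5  
   ┃··█·█··█··█·█····█··█·         ┃────┃12 1
   ┃····█···███····█··█··█         ┃  4 ┃19 2
   ┃··██·█···██·█····█··██         ┃────┃26* 
   ┃····█····█·██·█·······         ┃  3 ┃    
   ┃···█·█···████·········         ┃────┃    
   ┗━━━━━━━━━━━━━━━━━━━━━━━━━━━━━━━┛  2 ┃    
                             ┃├────┼────┃    
                             ┃│  9 │ 14 ┃    
                             ┃└────┴────┃    
                             ┃Moves: 0  ┃    
                             ┗━━━━━━━━━━┃    
                                        ┗━━━━
                                             
                                             
                                             


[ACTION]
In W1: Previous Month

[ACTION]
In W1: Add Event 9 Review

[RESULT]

   ┃ GameOfLife                    ┃    ┠────
   ┠───────────────────────────────┨    ┃    
   ┃Gen: 0                         ┃━━━━┃Mo T
   ┃█···██··█·█·······█···         ┃ngPu┃ 1  
   ┃···█·█·████··█···███··         ┃────┃ 8  
   ┃··█·█··█··█·█····█··█·         ┃────┃15 1
   ┃····█···███····█··█··█         ┃  4 ┃22 2
   ┃··██·█···██·█····█··██         ┃────┃29 3
   ┃····█····█·██·█·······         ┃  3 ┃    
   ┃···█·█···████·········         ┃────┃    
   ┗━━━━━━━━━━━━━━━━━━━━━━━━━━━━━━━┛  2 ┃    
                             ┃├────┼────┃    
                             ┃│  9 │ 14 ┃    
                             ┃└────┴────┃    
                             ┃Moves: 0  ┃    
                             ┗━━━━━━━━━━┃    
                                        ┗━━━━
                                             
                                             
                                             


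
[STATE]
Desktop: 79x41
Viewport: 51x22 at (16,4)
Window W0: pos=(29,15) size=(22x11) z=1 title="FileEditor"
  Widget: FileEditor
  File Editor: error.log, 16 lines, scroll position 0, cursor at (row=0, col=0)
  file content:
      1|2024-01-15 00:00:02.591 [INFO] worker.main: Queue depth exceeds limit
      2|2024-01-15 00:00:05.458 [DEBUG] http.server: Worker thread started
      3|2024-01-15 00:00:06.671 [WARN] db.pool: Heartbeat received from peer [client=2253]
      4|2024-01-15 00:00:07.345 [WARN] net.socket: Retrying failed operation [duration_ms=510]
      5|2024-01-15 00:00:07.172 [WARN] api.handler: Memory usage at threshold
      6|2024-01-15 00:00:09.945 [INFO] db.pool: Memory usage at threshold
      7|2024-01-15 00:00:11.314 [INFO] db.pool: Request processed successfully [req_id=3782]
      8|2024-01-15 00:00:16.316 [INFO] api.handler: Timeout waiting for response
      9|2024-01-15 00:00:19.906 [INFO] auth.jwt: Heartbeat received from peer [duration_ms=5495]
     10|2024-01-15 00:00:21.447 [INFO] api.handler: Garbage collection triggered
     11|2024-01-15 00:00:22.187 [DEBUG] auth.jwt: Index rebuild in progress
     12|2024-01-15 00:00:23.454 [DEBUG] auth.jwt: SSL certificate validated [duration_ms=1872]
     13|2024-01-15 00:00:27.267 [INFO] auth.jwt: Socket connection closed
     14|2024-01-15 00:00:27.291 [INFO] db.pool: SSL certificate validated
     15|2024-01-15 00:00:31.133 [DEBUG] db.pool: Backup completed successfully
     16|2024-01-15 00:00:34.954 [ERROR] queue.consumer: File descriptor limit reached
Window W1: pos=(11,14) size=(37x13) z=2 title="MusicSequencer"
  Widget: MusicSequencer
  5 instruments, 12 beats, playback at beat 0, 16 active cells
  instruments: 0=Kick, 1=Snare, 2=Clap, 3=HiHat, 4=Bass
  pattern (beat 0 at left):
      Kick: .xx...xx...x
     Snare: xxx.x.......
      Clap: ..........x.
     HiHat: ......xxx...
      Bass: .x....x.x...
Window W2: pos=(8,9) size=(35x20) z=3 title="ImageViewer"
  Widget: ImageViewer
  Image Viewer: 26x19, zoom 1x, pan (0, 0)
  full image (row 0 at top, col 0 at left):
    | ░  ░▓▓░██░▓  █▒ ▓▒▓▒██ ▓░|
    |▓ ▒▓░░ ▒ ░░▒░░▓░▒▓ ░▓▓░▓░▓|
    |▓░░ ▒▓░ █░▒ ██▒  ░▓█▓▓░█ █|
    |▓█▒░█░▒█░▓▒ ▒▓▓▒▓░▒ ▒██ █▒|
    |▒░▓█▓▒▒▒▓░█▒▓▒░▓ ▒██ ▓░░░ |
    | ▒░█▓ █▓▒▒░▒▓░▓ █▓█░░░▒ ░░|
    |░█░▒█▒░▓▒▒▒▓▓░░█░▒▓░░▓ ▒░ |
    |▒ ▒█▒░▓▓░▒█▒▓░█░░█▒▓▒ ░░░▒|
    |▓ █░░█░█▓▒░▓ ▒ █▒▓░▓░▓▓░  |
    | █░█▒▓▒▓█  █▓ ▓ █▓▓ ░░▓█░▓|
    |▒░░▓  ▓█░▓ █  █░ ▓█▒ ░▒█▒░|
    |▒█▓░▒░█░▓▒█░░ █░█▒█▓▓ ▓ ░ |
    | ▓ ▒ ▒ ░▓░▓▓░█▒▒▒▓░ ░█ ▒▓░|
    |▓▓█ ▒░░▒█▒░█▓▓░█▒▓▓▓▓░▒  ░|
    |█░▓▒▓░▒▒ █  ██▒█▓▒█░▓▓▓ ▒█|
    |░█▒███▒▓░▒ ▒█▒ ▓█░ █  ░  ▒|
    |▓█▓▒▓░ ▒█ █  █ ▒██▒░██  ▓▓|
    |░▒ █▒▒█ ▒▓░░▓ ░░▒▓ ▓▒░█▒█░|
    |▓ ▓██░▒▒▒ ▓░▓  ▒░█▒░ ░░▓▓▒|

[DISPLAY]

                                                   
                                                   
                                                   
                                                   
                                                   
━━━━━━━━━━━━━━━━━━━━━━━━━━┓                        
iewer                     ┃                        
──────────────────────────┨                        
░██░▓  █▒ ▓▒▓▒██ ▓░       ┃                        
▒ ░░▒░░▓░▒▓ ░▓▓░▓░▓       ┃                        
 █░▒ ██▒  ░▓█▓▓░█ █       ┃━━━━┓                   
█░▓▒ ▒▓▓▒▓░▒ ▒██ █▒       ┃    ┃━━┓                
▒▓░█▒▓▒░▓ ▒██ ▓░░░        ┃────┨  ┃                
▓▒▒░▒▓░▓ █▓█░░░▒ ░░       ┃    ┃──┨                
▓▒▒▒▓▓░░█░▒▓░░▓ ▒░        ┃    ┃2▲┃                
▓░▒█▒▓░█░░█▒▓▒ ░░░▒       ┃    ┃5█┃                
█▓▒░▓ ▒ █▒▓░▓░▓▓░         ┃    ┃6░┃                
▓█  █▓ ▓ █▓▓ ░░▓█░▓       ┃    ┃7░┃                
█░▓ █  █░ ▓█▒ ░▒█▒░       ┃    ┃7░┃                
░▓▒█░░ █░█▒█▓▓ ▓ ░        ┃    ┃9░┃                
░▓░▓▓░█▒▒▒▓░ ░█ ▒▓░       ┃    ┃1▼┃                
▒█▒░█▓▓░█▒▓▓▓▓░▒  ░       ┃    ┃━━┛                


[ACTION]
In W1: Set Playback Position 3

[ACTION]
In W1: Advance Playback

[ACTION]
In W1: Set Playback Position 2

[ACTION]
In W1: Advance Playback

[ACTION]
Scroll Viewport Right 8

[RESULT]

                                                   
                                                   
                                                   
                                                   
                                                   
━━━━━━━━━━━━━━━━━━┓                                
                  ┃                                
──────────────────┨                                
▒ ▓▒▓▒██ ▓░       ┃                                
░▒▓ ░▓▓░▓░▓       ┃                                
  ░▓█▓▓░█ █       ┃━━━━┓                           
▒▓░▒ ▒██ █▒       ┃    ┃━━┓                        
▓ ▒██ ▓░░░        ┃────┨  ┃                        
 █▓█░░░▒ ░░       ┃    ┃──┨                        
█░▒▓░░▓ ▒░        ┃    ┃2▲┃                        
░░█▒▓▒ ░░░▒       ┃    ┃5█┃                        
█▒▓░▓░▓▓░         ┃    ┃6░┃                        
 █▓▓ ░░▓█░▓       ┃    ┃7░┃                        
░ ▓█▒ ░▒█▒░       ┃    ┃7░┃                        
░█▒█▓▓ ▓ ░        ┃    ┃9░┃                        
▒▒▓░ ░█ ▒▓░       ┃    ┃1▼┃                        
█▒▓▓▓▓░▒  ░       ┃    ┃━━┛                        
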